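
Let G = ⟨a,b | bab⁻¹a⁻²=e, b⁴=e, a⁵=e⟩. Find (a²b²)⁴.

Compute successive powers of (a²b²), reducing at each step:
  (a²b²)²: (a²b²) · a² = b²;   (b²) · b² = e
  (a²b²)³: e · a² = a²;   (a²) · b² = a²b²
  (a²b²)⁴: (a²b²) · a² = b²;   (b²) · b² = e

Answer: e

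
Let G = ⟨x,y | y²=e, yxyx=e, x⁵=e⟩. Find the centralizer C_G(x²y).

⟨x²y⟩ ⊆ C_G(x²y) since powers of x²y commute with x²y; so |C_G(x²y)| ≥ |⟨x²y⟩| = 2.
By orbit–stabilizer, |C_G(x²y)| = |G| / |conj. class of x²y| = 10 / 5 = 2.
The 2 elements commuting with x²y are {e, x²y}.

Answer: {e, x²y}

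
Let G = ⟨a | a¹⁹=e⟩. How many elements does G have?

G is generated by a single element, so G is cyclic. The relator gives a¹⁹ = e and no smaller power is forced to be e, so the 19 powers {a, e, a², a³, a⁴, a⁵, a⁶, a⁷, a⁸, a⁹, a¹², a¹³, a¹¹, a¹⁰, a¹⁴, a¹⁵, a¹⁶, a¹⁷, a¹⁸} are distinct. Hence |G| = 19.

Answer: 19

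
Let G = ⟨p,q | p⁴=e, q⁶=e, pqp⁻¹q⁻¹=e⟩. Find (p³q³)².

Compute successive powers of (p³q³), reducing at each step:
  (p³q³)²: (p³q³) · p³ = p²q³;   (p²q³) · q³ = p²

Answer: p²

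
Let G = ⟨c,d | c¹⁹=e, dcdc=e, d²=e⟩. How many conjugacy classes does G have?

The conjugacy classes (representative and size) are:
  [e] (size 1), [c¹⁸] (size 2), [c²] (size 2), [c¹⁶] (size 2), [c⁴] (size 2), [c¹⁴] (size 2), [c¹³] (size 2), [c¹²] (size 2), [c⁸] (size 2), [c⁹] (size 2), [d] (size 19).
Class equation: 1 + 2 + 2 + 2 + 2 + 2 + 2 + 2 + 2 + 2 + 19 = 38 = |G|. So G has 11 conjugacy classes.

Answer: 11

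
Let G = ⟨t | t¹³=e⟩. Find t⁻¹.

The order of t is 13 (smallest k with tᵏ = e), so t⁻¹ = t¹² = t¹².
Check: t · (t¹²) → t · t¹² = e, giving e as required.

Answer: t¹²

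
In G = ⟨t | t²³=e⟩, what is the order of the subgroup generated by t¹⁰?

|⟨t¹⁰⟩| equals the order of t¹⁰. Compute successive powers until reaching e:
  (t¹⁰)¹ = t¹⁰, (t¹⁰)² = t²⁰, (t¹⁰)³ = t⁷, (t¹⁰)⁴ = t¹⁷, (t¹⁰)⁵ = t⁴, (t¹⁰)⁶ = t¹⁴, (t¹⁰)⁷ = t, (t¹⁰)⁸ = t¹¹, (t¹⁰)⁹ = t²¹, (t¹⁰)¹⁰ = t⁸, (t¹⁰)¹¹ = t¹⁸, (t¹⁰)¹² = t⁵, (t¹⁰)¹³ = t¹⁵, (t¹⁰)¹⁴ = t², (t¹⁰)¹⁵ = t¹², (t¹⁰)¹⁶ = t²², (t¹⁰)¹⁷ = t⁹, (t¹⁰)¹⁸ = t¹⁹, (t¹⁰)¹⁹ = t⁶, (t¹⁰)²⁰ = t¹⁶, (t¹⁰)²¹ = t³, (t¹⁰)²² = t¹³, (t¹⁰)²³ = e.
The smallest positive k with (t¹⁰)ᵏ = e is 23, so |⟨t¹⁰⟩| = 23.

Answer: 23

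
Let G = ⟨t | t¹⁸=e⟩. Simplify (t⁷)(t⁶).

Compute (t⁷) · (t⁶) by multiplying left to right and reducing via the relations at each step:
  (t⁷) · t⁶ = t¹³

Answer: t¹³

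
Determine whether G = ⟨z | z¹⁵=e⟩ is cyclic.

|G| = 15. The element z has order 15 (its powers give 15 distinct elements), so ⟨z⟩ = G and G is cyclic.

Answer: Yes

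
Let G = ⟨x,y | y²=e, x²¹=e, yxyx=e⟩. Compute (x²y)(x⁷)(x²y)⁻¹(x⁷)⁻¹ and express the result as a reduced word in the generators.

[(x²y), (x⁷)] = (x²y)·(x⁷)·(x²y)⁻¹·(x⁷)⁻¹.
  (x²y) · (x⁷) = x¹⁶y
  (x¹⁶y) · (x²y) = x¹⁴
  (x¹⁴) · (x¹⁴) = x⁷

Answer: x⁷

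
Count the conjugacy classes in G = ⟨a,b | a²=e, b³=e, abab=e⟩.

The conjugacy classes (representative and size) are:
  [e] (size 1), [ab²] (size 3), [b²] (size 2).
Class equation: 1 + 3 + 2 = 6 = |G|. So G has 3 conjugacy classes.

Answer: 3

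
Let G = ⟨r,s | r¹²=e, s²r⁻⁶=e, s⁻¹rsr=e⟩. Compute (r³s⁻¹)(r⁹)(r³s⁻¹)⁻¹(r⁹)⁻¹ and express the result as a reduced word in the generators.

[(r³s⁻¹), (r⁹)] = (r³s⁻¹)·(r⁹)·(r³s⁻¹)⁻¹·(r⁹)⁻¹.
  (r³s⁻¹) · (r⁹) = s
  s · (r³s) = r³
  (r³) · (r³) = r⁶

Answer: r⁶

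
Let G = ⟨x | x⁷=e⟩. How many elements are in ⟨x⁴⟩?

|⟨x⁴⟩| equals the order of x⁴. Compute successive powers until reaching e:
  (x⁴)¹ = x⁴, (x⁴)² = x, (x⁴)³ = x⁵, (x⁴)⁴ = x², (x⁴)⁵ = x⁶, (x⁴)⁶ = x³, (x⁴)⁷ = e.
The smallest positive k with (x⁴)ᵏ = e is 7, so |⟨x⁴⟩| = 7.

Answer: 7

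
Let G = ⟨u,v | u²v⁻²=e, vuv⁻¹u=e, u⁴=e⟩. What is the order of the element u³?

Compute successive powers until reaching e:
  (u³)¹ = u³, (u³)² = u², (u³)³ = u, (u³)⁴ = e.
The smallest positive k with (u³)ᵏ = e is 4.

Answer: 4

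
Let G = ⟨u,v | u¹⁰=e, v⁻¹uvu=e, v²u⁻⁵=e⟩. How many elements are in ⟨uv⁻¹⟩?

|⟨uv⁻¹⟩| equals the order of uv⁻¹. Compute successive powers until reaching e:
  (uv⁻¹)¹ = uv⁻¹, (uv⁻¹)² = u⁵, (uv⁻¹)³ = uv, (uv⁻¹)⁴ = e.
The smallest positive k with (uv⁻¹)ᵏ = e is 4, so |⟨uv⁻¹⟩| = 4.

Answer: 4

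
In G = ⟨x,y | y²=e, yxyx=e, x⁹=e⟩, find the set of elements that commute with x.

⟨x⟩ ⊆ C_G(x) since powers of x commute with x; so |C_G(x)| ≥ |⟨x⟩| = 9.
By orbit–stabilizer, |C_G(x)| = |G| / |conj. class of x| = 18 / 2 = 9.
The 9 elements commuting with x are {e, x, x², x³, x⁴, x⁵, x⁶, x⁷, x⁸}.

Answer: {e, x, x², x³, x⁴, x⁵, x⁶, x⁷, x⁸}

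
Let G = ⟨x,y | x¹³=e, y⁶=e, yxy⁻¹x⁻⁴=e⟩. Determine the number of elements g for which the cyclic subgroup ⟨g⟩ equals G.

⟨g⟩ = G would require ord(g) = |G| = 78, but the maximum element order in G is 13 < 78. So G is not cyclic and no single element generates it: the count is 0.

Answer: 0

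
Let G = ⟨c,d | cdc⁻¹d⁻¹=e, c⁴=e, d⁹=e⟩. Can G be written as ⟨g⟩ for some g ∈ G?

|G| = 36. The element cd has order 36 (its powers give 36 distinct elements), so ⟨cd⟩ = G and G is cyclic.

Answer: Yes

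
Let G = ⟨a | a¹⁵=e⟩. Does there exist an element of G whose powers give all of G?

|G| = 15. The element a has order 15 (its powers give 15 distinct elements), so ⟨a⟩ = G and G is cyclic.

Answer: Yes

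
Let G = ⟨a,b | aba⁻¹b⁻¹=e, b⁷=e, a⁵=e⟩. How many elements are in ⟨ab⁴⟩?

|⟨ab⁴⟩| equals the order of ab⁴. Compute successive powers until reaching e:
  (ab⁴)¹ = ab⁴, (ab⁴)² = a²b, (ab⁴)³ = a³b⁵, (ab⁴)⁴ = a⁴b², (ab⁴)⁵ = b⁶, (ab⁴)⁶ = ab³, (ab⁴)⁷ = a², (ab⁴)⁸ = a³b⁴, (ab⁴)⁹ = a⁴b, (ab⁴)¹⁰ = b⁵, (ab⁴)¹¹ = ab², (ab⁴)¹² = a²b⁶, (ab⁴)¹³ = a³b³, (ab⁴)¹⁴ = a⁴, (ab⁴)¹⁵ = b⁴, (ab⁴)¹⁶ = ab, (ab⁴)¹⁷ = a²b⁵, (ab⁴)¹⁸ = a³b², (ab⁴)¹⁹ = a⁴b⁶, (ab⁴)²⁰ = b³, (ab⁴)²¹ = a, (ab⁴)²² = a²b⁴, (ab⁴)²³ = a³b, (ab⁴)²⁴ = a⁴b⁵, (ab⁴)²⁵ = b², (ab⁴)²⁶ = ab⁶, (ab⁴)²⁷ = a²b³, (ab⁴)²⁸ = a³, (ab⁴)²⁹ = a⁴b⁴, (ab⁴)³⁰ = b, (ab⁴)³¹ = ab⁵, (ab⁴)³² = a²b², (ab⁴)³³ = a³b⁶, (ab⁴)³⁴ = a⁴b³, (ab⁴)³⁵ = e.
The smallest positive k with (ab⁴)ᵏ = e is 35, so |⟨ab⁴⟩| = 35.

Answer: 35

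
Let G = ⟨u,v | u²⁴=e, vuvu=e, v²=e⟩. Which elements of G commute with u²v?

⟨u²v⟩ ⊆ C_G(u²v) since powers of u²v commute with u²v; so |C_G(u²v)| ≥ |⟨u²v⟩| = 2.
By orbit–stabilizer, |C_G(u²v)| = |G| / |conj. class of u²v| = 48 / 12 = 4.
The 4 elements commuting with u²v are {e, u¹², u²v, u¹⁴v}.

Answer: {e, u¹², u²v, u¹⁴v}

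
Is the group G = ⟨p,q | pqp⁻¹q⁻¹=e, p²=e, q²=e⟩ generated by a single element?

|G| = 4, but the maximum element order in G is 2 < 4. No single element generates all of G, so G is not cyclic.

Answer: No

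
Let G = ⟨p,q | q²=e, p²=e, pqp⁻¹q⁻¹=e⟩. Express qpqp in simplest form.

Multiply left to right, reducing at each step:
  q · p = pq
  (pq) · q = p
  p · p = e

Answer: e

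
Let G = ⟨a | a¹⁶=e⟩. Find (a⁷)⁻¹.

The order of (a⁷) is 16 (smallest k with (a⁷)ᵏ = e), so (a⁷)⁻¹ = (a⁷)¹⁵ = a⁹.
Check: (a⁷) · (a⁹) → (a⁷) · a⁹ = e, giving e as required.

Answer: a⁹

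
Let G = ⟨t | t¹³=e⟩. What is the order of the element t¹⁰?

Compute successive powers until reaching e:
  (t¹⁰)¹ = t¹⁰, (t¹⁰)² = t⁷, (t¹⁰)³ = t⁴, (t¹⁰)⁴ = t, (t¹⁰)⁵ = t¹¹, (t¹⁰)⁶ = t⁸, (t¹⁰)⁷ = t⁵, (t¹⁰)⁸ = t², (t¹⁰)⁹ = t¹², (t¹⁰)¹⁰ = t⁹, (t¹⁰)¹¹ = t⁶, (t¹⁰)¹² = t³, (t¹⁰)¹³ = e.
The smallest positive k with (t¹⁰)ᵏ = e is 13.

Answer: 13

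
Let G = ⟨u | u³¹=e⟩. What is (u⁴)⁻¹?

The order of (u⁴) is 31 (smallest k with (u⁴)ᵏ = e), so (u⁴)⁻¹ = (u⁴)³⁰ = u²⁷.
Check: (u⁴) · (u²⁷) → (u⁴) · u²⁷ = e, giving e as required.

Answer: u²⁷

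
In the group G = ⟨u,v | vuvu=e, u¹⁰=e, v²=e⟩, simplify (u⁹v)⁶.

Compute successive powers of (u⁹v), reducing at each step:
  (u⁹v)²: (u⁹v) · u⁹ = v;   v · v = e
  (u⁹v)³: e · u⁹ = u⁹;   (u⁹) · v = u⁹v
  (u⁹v)⁴: (u⁹v) · u⁹ = v;   v · v = e
  (u⁹v)⁵: e · u⁹ = u⁹;   (u⁹) · v = u⁹v
  (u⁹v)⁶: (u⁹v) · u⁹ = v;   v · v = e

Answer: e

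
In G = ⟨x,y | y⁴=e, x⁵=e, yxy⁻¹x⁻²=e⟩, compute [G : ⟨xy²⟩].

First find ord(xy²) by computing successive powers:
  (xy²)¹ = xy², (xy²)² = e.
So |⟨xy²⟩| = ord(xy²) = 2. With |G| = 20, by Lagrange [G : ⟨xy²⟩] = 20/2 = 10.

Answer: 10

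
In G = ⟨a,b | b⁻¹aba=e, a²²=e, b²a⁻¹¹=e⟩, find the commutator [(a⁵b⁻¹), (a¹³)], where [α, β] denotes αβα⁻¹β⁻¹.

[(a⁵b⁻¹), (a¹³)] = (a⁵b⁻¹)·(a¹³)·(a⁵b⁻¹)⁻¹·(a¹³)⁻¹.
  (a⁵b⁻¹) · (a¹³) = a³b
  (a³b) · (a⁵b) = a⁹
  (a⁹) · (a⁹) = a¹⁸

Answer: a¹⁸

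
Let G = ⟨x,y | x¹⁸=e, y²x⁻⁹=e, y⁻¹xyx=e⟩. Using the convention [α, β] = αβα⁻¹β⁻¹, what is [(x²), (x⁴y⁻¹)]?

[(x²), (x⁴y⁻¹)] = (x²)·(x⁴y⁻¹)·(x²)⁻¹·(x⁴y⁻¹)⁻¹.
  (x²) · (x⁴y⁻¹) = x⁶y⁻¹
  (x⁶y⁻¹) · (x¹⁶) = x⁸y⁻¹
  (x⁸y⁻¹) · (x⁴y) = x⁴

Answer: x⁴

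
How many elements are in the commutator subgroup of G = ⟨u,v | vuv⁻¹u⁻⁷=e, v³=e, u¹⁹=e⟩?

G' = [G, G] is generated by all commutators. The generator-pair commutators are: [u, v] = u¹³.
The subgroup they normally generate is {e, u, u², u³, u⁴, u⁵, u⁶, u⁷, u⁸, u⁹, u¹⁰, u¹¹, u¹², u¹³, u¹⁴, u¹⁵, u¹⁶, u¹⁷, u¹⁸}, of order 19.
Check: |G/G'| = 57/19 = 3 is the order of the abelianisation.

Answer: 19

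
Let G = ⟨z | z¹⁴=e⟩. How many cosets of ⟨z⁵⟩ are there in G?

First find ord(z⁵) by computing successive powers:
  (z⁵)¹ = z⁵, (z⁵)² = z¹⁰, (z⁵)³ = z, (z⁵)⁴ = z⁶, (z⁵)⁵ = z¹¹, (z⁵)⁶ = z², (z⁵)⁷ = z⁷, (z⁵)⁸ = z¹², (z⁵)⁹ = z³, (z⁵)¹⁰ = z⁸, (z⁵)¹¹ = z¹³, (z⁵)¹² = z⁴, (z⁵)¹³ = z⁹, (z⁵)¹⁴ = e.
So |⟨z⁵⟩| = ord(z⁵) = 14. With |G| = 14, by Lagrange [G : ⟨z⁵⟩] = 14/14 = 1.

Answer: 1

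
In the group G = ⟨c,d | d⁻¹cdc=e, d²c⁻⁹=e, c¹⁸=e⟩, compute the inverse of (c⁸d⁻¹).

The order of (c⁸d⁻¹) is 4 (smallest k with (c⁸d⁻¹)ᵏ = e), so (c⁸d⁻¹)⁻¹ = (c⁸d⁻¹)³ = c⁸d.
Check: (c⁸d⁻¹) · (c⁸d) → (c⁸d⁻¹) · c⁸ = d⁻¹;   (d⁻¹) · d = e, giving e as required.

Answer: c⁸d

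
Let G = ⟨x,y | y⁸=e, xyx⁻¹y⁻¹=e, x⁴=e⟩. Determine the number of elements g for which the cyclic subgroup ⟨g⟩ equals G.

⟨g⟩ = G would require ord(g) = |G| = 32, but the maximum element order in G is 8 < 32. So G is not cyclic and no single element generates it: the count is 0.

Answer: 0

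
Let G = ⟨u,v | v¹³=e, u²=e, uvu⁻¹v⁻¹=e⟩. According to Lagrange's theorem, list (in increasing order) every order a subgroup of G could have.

|G| = 26 = 2 · 13. By Lagrange's theorem the order of any subgroup divides 26; the divisors of 26 are 1, 2, 13, 26.

Answer: 1, 2, 13, 26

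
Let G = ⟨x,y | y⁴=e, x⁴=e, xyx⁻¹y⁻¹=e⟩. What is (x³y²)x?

Compute (x³y²) · x by multiplying left to right and reducing via the relations at each step:
  (x³y²) · x = y²

Answer: y²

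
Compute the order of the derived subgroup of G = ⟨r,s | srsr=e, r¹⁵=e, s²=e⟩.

G' = [G, G] is generated by all commutators. The generator-pair commutators are: [r, s] = r².
The subgroup they normally generate is {e, r, r², r³, r⁴, r⁵, r⁶, r⁷, r⁸, r⁹, r¹⁰, r¹¹, r¹², r¹³, r¹⁴}, of order 15.
Check: |G/G'| = 30/15 = 2 is the order of the abelianisation.

Answer: 15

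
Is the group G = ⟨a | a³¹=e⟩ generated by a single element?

|G| = 31. The element a has order 31 (its powers give 31 distinct elements), so ⟨a⟩ = G and G is cyclic.

Answer: Yes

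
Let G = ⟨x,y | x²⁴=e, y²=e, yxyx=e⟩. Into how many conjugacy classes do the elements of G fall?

The conjugacy classes (representative and size) are:
  [e] (size 1), [x²³] (size 2), [x²] (size 2), [x³] (size 2), [x²⁰] (size 2), [x¹⁹] (size 2), [x⁶] (size 2), [x⁷] (size 2), [x⁸] (size 2), [x⁹] (size 2), [x¹⁴] (size 2), [x¹¹] (size 2), [x¹²] (size 1), [x⁴y] (size 12), [x⁵y] (size 12).
Class equation: 1 + 2 + 2 + 2 + 2 + 2 + 2 + 2 + 2 + 2 + 2 + 2 + 1 + 12 + 12 = 48 = |G|. So G has 15 conjugacy classes.

Answer: 15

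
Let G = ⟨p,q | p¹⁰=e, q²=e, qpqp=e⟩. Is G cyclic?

Every cyclic group is abelian. But p·q = pq while q·p = p⁹q, so p·q ≠ q·p and G is not abelian. Hence G is not cyclic.

Answer: No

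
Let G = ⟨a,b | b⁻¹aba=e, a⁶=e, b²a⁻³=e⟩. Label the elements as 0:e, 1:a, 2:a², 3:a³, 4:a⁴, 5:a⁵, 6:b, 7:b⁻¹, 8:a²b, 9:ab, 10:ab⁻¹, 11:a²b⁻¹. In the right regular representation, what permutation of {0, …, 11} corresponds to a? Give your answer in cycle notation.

(0 1 2 3 4 5)(6 11 10 7 8 9)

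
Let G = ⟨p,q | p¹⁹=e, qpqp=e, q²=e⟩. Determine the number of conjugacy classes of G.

The conjugacy classes (representative and size) are:
  [e] (size 1), [p¹⁸] (size 2), [p²] (size 2), [p¹⁶] (size 2), [p⁴] (size 2), [p¹⁴] (size 2), [p¹³] (size 2), [p¹²] (size 2), [p⁸] (size 2), [p⁹] (size 2), [q] (size 19).
Class equation: 1 + 2 + 2 + 2 + 2 + 2 + 2 + 2 + 2 + 2 + 19 = 38 = |G|. So G has 11 conjugacy classes.

Answer: 11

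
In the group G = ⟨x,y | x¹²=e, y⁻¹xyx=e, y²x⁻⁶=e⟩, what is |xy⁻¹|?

Compute successive powers until reaching e:
  (xy⁻¹)¹ = xy⁻¹, (xy⁻¹)² = x⁶, (xy⁻¹)³ = xy, (xy⁻¹)⁴ = e.
The smallest positive k with (xy⁻¹)ᵏ = e is 4.

Answer: 4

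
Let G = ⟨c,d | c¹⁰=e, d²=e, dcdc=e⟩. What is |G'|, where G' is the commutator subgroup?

G' = [G, G] is generated by all commutators. The generator-pair commutators are: [c, d] = c².
The subgroup they normally generate is {e, c², c⁴, c⁶, c⁸}, of order 5.
Check: |G/G'| = 20/5 = 4 is the order of the abelianisation.

Answer: 5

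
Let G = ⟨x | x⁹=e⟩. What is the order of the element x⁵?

Compute successive powers until reaching e:
  (x⁵)¹ = x⁵, (x⁵)² = x, (x⁵)³ = x⁶, (x⁵)⁴ = x², (x⁵)⁵ = x⁷, (x⁵)⁶ = x³, (x⁵)⁷ = x⁸, (x⁵)⁸ = x⁴, (x⁵)⁹ = e.
The smallest positive k with (x⁵)ᵏ = e is 9.

Answer: 9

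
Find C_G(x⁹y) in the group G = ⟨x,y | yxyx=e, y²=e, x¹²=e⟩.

⟨x⁹y⟩ ⊆ C_G(x⁹y) since powers of x⁹y commute with x⁹y; so |C_G(x⁹y)| ≥ |⟨x⁹y⟩| = 2.
By orbit–stabilizer, |C_G(x⁹y)| = |G| / |conj. class of x⁹y| = 24 / 6 = 4.
The 4 elements commuting with x⁹y are {e, x⁶, x³y, x⁹y}.

Answer: {e, x⁶, x³y, x⁹y}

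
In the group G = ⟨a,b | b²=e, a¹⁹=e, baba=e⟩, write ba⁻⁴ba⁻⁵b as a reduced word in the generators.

Multiply left to right, reducing at each step:
  b · a⁻⁴ = a⁴b
  (a⁴b) · b = a⁴
  (a⁴) · a⁻⁵ = a¹⁸
  (a¹⁸) · b = a¹⁸b

Answer: a¹⁸b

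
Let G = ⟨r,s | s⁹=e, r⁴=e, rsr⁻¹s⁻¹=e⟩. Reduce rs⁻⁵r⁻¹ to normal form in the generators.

Multiply left to right, reducing at each step:
  r · s⁻⁵ = rs⁴
  (rs⁴) · r⁻¹ = s⁴

Answer: s⁴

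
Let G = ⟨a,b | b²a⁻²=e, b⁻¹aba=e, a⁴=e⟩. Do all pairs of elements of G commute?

a·b = ab but b·a = ab⁻¹, so a·b ≠ b·a and G is not abelian.

Answer: No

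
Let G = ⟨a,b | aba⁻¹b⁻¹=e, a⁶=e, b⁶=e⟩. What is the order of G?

Enumerate words in the generators, reducing via the relations: the distinct elements are
  {a, b, e, ab, a², a³, a⁴, a⁵, b², b³, b⁴, b⁵, ab², ab³, ab⁴, ab⁵, a²b, a³b, a⁴b, a⁵b, a²b², a²b³, a²b⁴, a²b⁵, a³b², a³b³, a³b⁴, a³b⁵, a⁴b², a⁴b³, a⁴b⁴, a⁴b⁵, a⁵b², a⁵b³, a⁵b⁴, a⁵b⁵}.
No further products give new elements, so |G| = 36.

Answer: 36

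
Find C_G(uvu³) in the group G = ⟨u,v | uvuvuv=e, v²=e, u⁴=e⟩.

⟨uvu³⟩ ⊆ C_G(uvu³) since powers of uvu³ commute with uvu³; so |C_G(uvu³)| ≥ |⟨uvu³⟩| = 2.
By orbit–stabilizer, |C_G(uvu³)| = |G| / |conj. class of uvu³| = 24 / 6 = 4.
The 4 elements commuting with uvu³ are {e, uvu³, u³vu, vu²v}.

Answer: {e, uvu³, u³vu, vu²v}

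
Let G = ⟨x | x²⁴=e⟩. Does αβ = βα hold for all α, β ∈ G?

G has a single generator, so G is cyclic and hence abelian.

Answer: Yes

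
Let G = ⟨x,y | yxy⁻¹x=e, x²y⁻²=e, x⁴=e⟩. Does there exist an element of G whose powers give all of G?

Every cyclic group is abelian. But x·y = xy while y·x = xy⁻¹, so x·y ≠ y·x and G is not abelian. Hence G is not cyclic.

Answer: No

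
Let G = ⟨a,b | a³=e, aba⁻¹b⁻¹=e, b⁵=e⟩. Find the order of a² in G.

Compute successive powers until reaching e:
  (a²)¹ = a², (a²)² = a, (a²)³ = e.
The smallest positive k with (a²)ᵏ = e is 3.

Answer: 3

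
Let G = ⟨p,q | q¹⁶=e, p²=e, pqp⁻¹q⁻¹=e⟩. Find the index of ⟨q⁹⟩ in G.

First find ord(q⁹) by computing successive powers:
  (q⁹)¹ = q⁹, (q⁹)² = q², (q⁹)³ = q¹¹, (q⁹)⁴ = q⁴, (q⁹)⁵ = q¹³, (q⁹)⁶ = q⁶, (q⁹)⁷ = q¹⁵, (q⁹)⁸ = q⁸, (q⁹)⁹ = q, (q⁹)¹⁰ = q¹⁰, (q⁹)¹¹ = q³, (q⁹)¹² = q¹², (q⁹)¹³ = q⁵, (q⁹)¹⁴ = q¹⁴, (q⁹)¹⁵ = q⁷, (q⁹)¹⁶ = e.
So |⟨q⁹⟩| = ord(q⁹) = 16. With |G| = 32, by Lagrange [G : ⟨q⁹⟩] = 32/16 = 2.

Answer: 2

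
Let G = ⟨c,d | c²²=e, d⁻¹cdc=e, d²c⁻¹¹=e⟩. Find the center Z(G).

An element z ∈ Z(G) iff z commutes with every generator.
For example c¹¹ is central: (c¹¹)·c = c¹² = c·(c¹¹); (c¹¹)·d = d⁻¹ = d·(c¹¹).
Whereas c ∉ Z(G) since c·d = cd ≠ c¹⁰d⁻¹ = d·c.
Checking each of the 44 elements this way gives Z(G) = {e, c¹¹}, of order 2.

Answer: {e, c¹¹}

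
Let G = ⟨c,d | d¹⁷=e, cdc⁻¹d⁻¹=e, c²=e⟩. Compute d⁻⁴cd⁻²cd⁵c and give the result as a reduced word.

Multiply left to right, reducing at each step:
  (d¹³) · c = cd¹³
  (cd¹³) · d⁻² = cd¹¹
  (cd¹¹) · c = d¹¹
  (d¹¹) · d⁵ = d¹⁶
  (d¹⁶) · c = cd¹⁶

Answer: cd¹⁶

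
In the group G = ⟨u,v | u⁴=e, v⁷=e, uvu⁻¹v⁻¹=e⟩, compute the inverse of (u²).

The order of (u²) is 2 (smallest k with (u²)ᵏ = e), so (u²)⁻¹ = (u²)¹ = u².
Check: (u²) · (u²) → (u²) · u² = e, giving e as required.

Answer: u²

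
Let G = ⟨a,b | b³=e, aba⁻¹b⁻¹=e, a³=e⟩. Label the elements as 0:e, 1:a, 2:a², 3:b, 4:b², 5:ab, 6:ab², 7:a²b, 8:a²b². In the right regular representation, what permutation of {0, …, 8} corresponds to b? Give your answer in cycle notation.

(0 3 4)(1 5 6)(2 7 8)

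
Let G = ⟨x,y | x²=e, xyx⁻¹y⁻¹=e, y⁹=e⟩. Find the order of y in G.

Compute successive powers until reaching e:
  y¹ = y, y² = y², y³ = y³, y⁴ = y⁴, y⁵ = y⁵, y⁶ = y⁶, y⁷ = y⁷, y⁸ = y⁸, y⁹ = e.
The smallest positive k with yᵏ = e is 9.

Answer: 9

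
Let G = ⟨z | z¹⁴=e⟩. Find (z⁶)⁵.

Compute successive powers of (z⁶), reducing at each step:
  (z⁶)²: (z⁶) · z⁶ = z¹²
  (z⁶)³: (z¹²) · z⁶ = z⁴
  (z⁶)⁴: (z⁴) · z⁶ = z¹⁰
  (z⁶)⁵: (z¹⁰) · z⁶ = z²

Answer: z²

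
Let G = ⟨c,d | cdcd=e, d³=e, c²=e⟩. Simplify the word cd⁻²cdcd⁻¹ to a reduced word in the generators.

Multiply left to right, reducing at each step:
  c · d⁻² = cd
  (cd) · c = d²
  (d²) · d = e
  e · c = c
  c · d⁻¹ = cd²

Answer: cd²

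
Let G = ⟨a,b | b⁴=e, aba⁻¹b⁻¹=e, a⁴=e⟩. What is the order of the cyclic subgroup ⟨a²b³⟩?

|⟨a²b³⟩| equals the order of a²b³. Compute successive powers until reaching e:
  (a²b³)¹ = a²b³, (a²b³)² = b², (a²b³)³ = a²b, (a²b³)⁴ = e.
The smallest positive k with (a²b³)ᵏ = e is 4, so |⟨a²b³⟩| = 4.

Answer: 4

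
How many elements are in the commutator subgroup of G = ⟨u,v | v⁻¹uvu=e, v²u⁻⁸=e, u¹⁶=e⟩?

G' = [G, G] is generated by all commutators. The generator-pair commutators are: [u, v] = u².
The subgroup they normally generate is {e, u², u⁴, u⁶, u⁸, u¹⁰, u¹², u¹⁴}, of order 8.
Check: |G/G'| = 32/8 = 4 is the order of the abelianisation.

Answer: 8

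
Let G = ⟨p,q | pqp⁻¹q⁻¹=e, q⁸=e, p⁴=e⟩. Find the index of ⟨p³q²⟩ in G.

First find ord(p³q²) by computing successive powers:
  (p³q²)¹ = p³q², (p³q²)² = p²q⁴, (p³q²)³ = pq⁶, (p³q²)⁴ = e.
So |⟨p³q²⟩| = ord(p³q²) = 4. With |G| = 32, by Lagrange [G : ⟨p³q²⟩] = 32/4 = 8.

Answer: 8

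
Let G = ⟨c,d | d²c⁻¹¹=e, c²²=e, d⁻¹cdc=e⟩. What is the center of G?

An element z ∈ Z(G) iff z commutes with every generator.
For example c¹¹ is central: (c¹¹)·c = c¹² = c·(c¹¹); (c¹¹)·d = d⁻¹ = d·(c¹¹).
Whereas c ∉ Z(G) since c·d = cd ≠ c¹⁰d⁻¹ = d·c.
Checking each of the 44 elements this way gives Z(G) = {e, c¹¹}, of order 2.

Answer: {e, c¹¹}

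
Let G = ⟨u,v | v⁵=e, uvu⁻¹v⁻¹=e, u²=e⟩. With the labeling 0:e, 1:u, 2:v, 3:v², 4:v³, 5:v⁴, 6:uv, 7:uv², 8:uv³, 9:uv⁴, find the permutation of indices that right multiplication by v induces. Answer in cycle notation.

(0 2 3 4 5)(1 6 7 8 9)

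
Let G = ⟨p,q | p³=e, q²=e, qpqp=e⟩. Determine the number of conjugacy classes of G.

The conjugacy classes (representative and size) are:
  [e] (size 1), [p] (size 2), [pq] (size 3).
Class equation: 1 + 2 + 3 = 6 = |G|. So G has 3 conjugacy classes.

Answer: 3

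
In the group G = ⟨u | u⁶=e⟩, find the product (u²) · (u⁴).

Compute (u²) · (u⁴) by multiplying left to right and reducing via the relations at each step:
  (u²) · u⁴ = e

Answer: e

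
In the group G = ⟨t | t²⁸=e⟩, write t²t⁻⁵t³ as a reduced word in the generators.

Multiply left to right, reducing at each step:
  (t²) · t⁻⁵ = t²⁵
  (t²⁵) · t³ = e

Answer: e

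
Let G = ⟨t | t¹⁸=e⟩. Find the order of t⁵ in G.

Compute successive powers until reaching e:
  (t⁵)¹ = t⁵, (t⁵)² = t¹⁰, (t⁵)³ = t¹⁵, (t⁵)⁴ = t², (t⁵)⁵ = t⁷, (t⁵)⁶ = t¹², (t⁵)⁷ = t¹⁷, (t⁵)⁸ = t⁴, (t⁵)⁹ = t⁹, (t⁵)¹⁰ = t¹⁴, (t⁵)¹¹ = t, (t⁵)¹² = t⁶, (t⁵)¹³ = t¹¹, (t⁵)¹⁴ = t¹⁶, (t⁵)¹⁵ = t³, (t⁵)¹⁶ = t⁸, (t⁵)¹⁷ = t¹³, (t⁵)¹⁸ = e.
The smallest positive k with (t⁵)ᵏ = e is 18.

Answer: 18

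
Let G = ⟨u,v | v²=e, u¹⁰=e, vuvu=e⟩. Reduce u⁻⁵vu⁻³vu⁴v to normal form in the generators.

Multiply left to right, reducing at each step:
  (u⁵) · v = u⁵v
  (u⁵v) · u⁻³ = u⁸v
  (u⁸v) · v = u⁸
  (u⁸) · u⁴ = u²
  (u²) · v = u²v

Answer: u²v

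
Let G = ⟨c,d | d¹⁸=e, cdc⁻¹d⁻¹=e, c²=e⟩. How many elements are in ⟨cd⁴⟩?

|⟨cd⁴⟩| equals the order of cd⁴. Compute successive powers until reaching e:
  (cd⁴)¹ = cd⁴, (cd⁴)² = d⁸, (cd⁴)³ = cd¹², (cd⁴)⁴ = d¹⁶, (cd⁴)⁵ = cd², (cd⁴)⁶ = d⁶, (cd⁴)⁷ = cd¹⁰, (cd⁴)⁸ = d¹⁴, (cd⁴)⁹ = c, (cd⁴)¹⁰ = d⁴, (cd⁴)¹¹ = cd⁸, (cd⁴)¹² = d¹², (cd⁴)¹³ = cd¹⁶, (cd⁴)¹⁴ = d², (cd⁴)¹⁵ = cd⁶, (cd⁴)¹⁶ = d¹⁰, (cd⁴)¹⁷ = cd¹⁴, (cd⁴)¹⁸ = e.
The smallest positive k with (cd⁴)ᵏ = e is 18, so |⟨cd⁴⟩| = 18.

Answer: 18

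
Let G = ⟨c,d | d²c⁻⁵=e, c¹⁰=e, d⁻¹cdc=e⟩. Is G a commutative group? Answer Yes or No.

c·d = cd but d·c = c⁴d⁻¹, so c·d ≠ d·c and G is not abelian.

Answer: No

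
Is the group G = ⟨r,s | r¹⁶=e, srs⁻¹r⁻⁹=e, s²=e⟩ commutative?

r·s = rs but s·r = r⁹s, so r·s ≠ s·r and G is not abelian.

Answer: No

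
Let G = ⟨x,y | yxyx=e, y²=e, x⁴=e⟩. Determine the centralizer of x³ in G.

⟨x³⟩ ⊆ C_G(x³) since powers of x³ commute with x³; so |C_G(x³)| ≥ |⟨x³⟩| = 4.
By orbit–stabilizer, |C_G(x³)| = |G| / |conj. class of x³| = 8 / 2 = 4.
The 4 elements commuting with x³ are {e, x, x², x³}.

Answer: {e, x, x², x³}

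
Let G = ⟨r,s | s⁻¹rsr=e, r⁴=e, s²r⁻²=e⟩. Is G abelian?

r·s = rs but s·r = rs⁻¹, so r·s ≠ s·r and G is not abelian.

Answer: No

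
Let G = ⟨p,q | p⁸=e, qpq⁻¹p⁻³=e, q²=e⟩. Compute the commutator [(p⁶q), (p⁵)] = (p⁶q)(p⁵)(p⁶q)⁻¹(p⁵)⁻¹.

[(p⁶q), (p⁵)] = (p⁶q)·(p⁵)·(p⁶q)⁻¹·(p⁵)⁻¹.
  (p⁶q) · (p⁵) = p⁵q
  (p⁵q) · (p⁶q) = p⁷
  (p⁷) · (p³) = p²

Answer: p²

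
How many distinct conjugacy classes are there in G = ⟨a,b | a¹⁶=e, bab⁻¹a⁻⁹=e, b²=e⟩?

The conjugacy classes (representative and size) are:
  [e] (size 1), [a⁹] (size 2), [a²] (size 1), [a³] (size 2), [a⁴] (size 1), [a¹³] (size 2), [a⁶] (size 1), [a¹⁵] (size 2), [a⁸] (size 1), [a¹⁰] (size 1), [a¹²] (size 1), [a¹⁴] (size 1), [b] (size 2), [ab] (size 2), [a²b] (size 2), [a¹¹b] (size 2), [a⁴b] (size 2), [a¹³b] (size 2), [a¹⁴b] (size 2), [a¹⁵b] (size 2).
Class equation: 1 + 2 + 1 + 2 + 1 + 2 + 1 + 2 + 1 + 1 + 1 + 1 + 2 + 2 + 2 + 2 + 2 + 2 + 2 + 2 = 32 = |G|. So G has 20 conjugacy classes.

Answer: 20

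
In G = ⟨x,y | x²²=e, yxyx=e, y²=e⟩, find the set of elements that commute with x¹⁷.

⟨x¹⁷⟩ ⊆ C_G(x¹⁷) since powers of x¹⁷ commute with x¹⁷; so |C_G(x¹⁷)| ≥ |⟨x¹⁷⟩| = 22.
By orbit–stabilizer, |C_G(x¹⁷)| = |G| / |conj. class of x¹⁷| = 44 / 2 = 22.
The 22 elements commuting with x¹⁷ are {e, x, x², x³, x⁴, x⁵, x⁶, x⁷, x⁸, x⁹, x¹⁰, x¹¹, x¹², x¹³, x¹⁴, x¹⁵, x¹⁶, x¹⁷, x¹⁸, x¹⁹, x²⁰, x²¹}.

Answer: {e, x, x², x³, x⁴, x⁵, x⁶, x⁷, x⁸, x⁹, x¹⁰, x¹¹, x¹², x¹³, x¹⁴, x¹⁵, x¹⁶, x¹⁷, x¹⁸, x¹⁹, x²⁰, x²¹}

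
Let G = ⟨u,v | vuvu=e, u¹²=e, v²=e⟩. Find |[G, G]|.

G' = [G, G] is generated by all commutators. The generator-pair commutators are: [u, v] = u².
The subgroup they normally generate is {e, u², u⁴, u⁶, u⁸, u¹⁰}, of order 6.
Check: |G/G'| = 24/6 = 4 is the order of the abelianisation.

Answer: 6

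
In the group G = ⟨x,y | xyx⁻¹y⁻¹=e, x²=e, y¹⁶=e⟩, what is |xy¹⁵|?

Compute successive powers until reaching e:
  (xy¹⁵)¹ = xy¹⁵, (xy¹⁵)² = y¹⁴, (xy¹⁵)³ = xy¹³, (xy¹⁵)⁴ = y¹², (xy¹⁵)⁵ = xy¹¹, (xy¹⁵)⁶ = y¹⁰, (xy¹⁵)⁷ = xy⁹, (xy¹⁵)⁸ = y⁸, (xy¹⁵)⁹ = xy⁷, (xy¹⁵)¹⁰ = y⁶, (xy¹⁵)¹¹ = xy⁵, (xy¹⁵)¹² = y⁴, (xy¹⁵)¹³ = xy³, (xy¹⁵)¹⁴ = y², (xy¹⁵)¹⁵ = xy, (xy¹⁵)¹⁶ = e.
The smallest positive k with (xy¹⁵)ᵏ = e is 16.

Answer: 16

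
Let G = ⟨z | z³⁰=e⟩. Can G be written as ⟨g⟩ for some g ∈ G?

|G| = 30. The element z has order 30 (its powers give 30 distinct elements), so ⟨z⟩ = G and G is cyclic.

Answer: Yes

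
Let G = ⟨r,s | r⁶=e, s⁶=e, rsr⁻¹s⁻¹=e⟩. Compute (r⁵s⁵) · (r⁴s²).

Compute (r⁵s⁵) · (r⁴s²) by multiplying left to right and reducing via the relations at each step:
  (r⁵s⁵) · r⁴ = r³s⁵
  (r³s⁵) · s² = r³s

Answer: r³s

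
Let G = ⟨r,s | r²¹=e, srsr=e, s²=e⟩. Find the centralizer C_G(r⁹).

⟨r⁹⟩ ⊆ C_G(r⁹) since powers of r⁹ commute with r⁹; so |C_G(r⁹)| ≥ |⟨r⁹⟩| = 7.
By orbit–stabilizer, |C_G(r⁹)| = |G| / |conj. class of r⁹| = 42 / 2 = 21.
The 21 elements commuting with r⁹ are {e, r, r², r³, r⁴, r⁵, r⁶, r⁷, r⁸, r⁹, r¹⁰, r¹¹, r¹², r¹³, r¹⁴, r¹⁵, r¹⁶, r¹⁷, r¹⁸, r¹⁹, r²⁰}.

Answer: {e, r, r², r³, r⁴, r⁵, r⁶, r⁷, r⁸, r⁹, r¹⁰, r¹¹, r¹², r¹³, r¹⁴, r¹⁵, r¹⁶, r¹⁷, r¹⁸, r¹⁹, r²⁰}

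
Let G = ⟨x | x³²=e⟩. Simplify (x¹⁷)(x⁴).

Compute (x¹⁷) · (x⁴) by multiplying left to right and reducing via the relations at each step:
  (x¹⁷) · x⁴ = x²¹

Answer: x²¹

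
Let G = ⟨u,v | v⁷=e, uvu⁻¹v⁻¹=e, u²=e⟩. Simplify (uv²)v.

Compute (uv²) · v by multiplying left to right and reducing via the relations at each step:
  (uv²) · v = uv³

Answer: uv³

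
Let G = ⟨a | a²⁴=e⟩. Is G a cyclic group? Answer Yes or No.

|G| = 24. The element a has order 24 (its powers give 24 distinct elements), so ⟨a⟩ = G and G is cyclic.

Answer: Yes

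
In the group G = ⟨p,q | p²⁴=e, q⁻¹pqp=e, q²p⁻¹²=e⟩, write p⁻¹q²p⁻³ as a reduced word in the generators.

Multiply left to right, reducing at each step:
  (p²³) · q² = p¹¹
  (p¹¹) · p⁻³ = p⁸

Answer: p⁸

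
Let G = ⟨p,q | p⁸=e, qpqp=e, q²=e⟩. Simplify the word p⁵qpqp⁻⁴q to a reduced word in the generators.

Multiply left to right, reducing at each step:
  (p⁵) · q = p⁵q
  (p⁵q) · p = p⁴q
  (p⁴q) · q = p⁴
  (p⁴) · p⁻⁴ = e
  e · q = q

Answer: q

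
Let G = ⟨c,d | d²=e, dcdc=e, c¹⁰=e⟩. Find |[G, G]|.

G' = [G, G] is generated by all commutators. The generator-pair commutators are: [c, d] = c².
The subgroup they normally generate is {e, c², c⁴, c⁶, c⁸}, of order 5.
Check: |G/G'| = 20/5 = 4 is the order of the abelianisation.

Answer: 5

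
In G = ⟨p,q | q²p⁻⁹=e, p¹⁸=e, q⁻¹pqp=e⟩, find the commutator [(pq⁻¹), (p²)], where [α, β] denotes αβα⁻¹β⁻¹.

[(pq⁻¹), (p²)] = (pq⁻¹)·(p²)·(pq⁻¹)⁻¹·(p²)⁻¹.
  (pq⁻¹) · (p²) = p⁸q
  (p⁸q) · (pq) = p¹⁶
  (p¹⁶) · (p¹⁶) = p¹⁴

Answer: p¹⁴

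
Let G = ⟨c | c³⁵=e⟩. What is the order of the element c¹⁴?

Compute successive powers until reaching e:
  (c¹⁴)¹ = c¹⁴, (c¹⁴)² = c²⁸, (c¹⁴)³ = c⁷, (c¹⁴)⁴ = c²¹, (c¹⁴)⁵ = e.
The smallest positive k with (c¹⁴)ᵏ = e is 5.

Answer: 5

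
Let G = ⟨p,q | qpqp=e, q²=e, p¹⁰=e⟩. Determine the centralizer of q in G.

⟨q⟩ ⊆ C_G(q) since powers of q commute with q; so |C_G(q)| ≥ |⟨q⟩| = 2.
By orbit–stabilizer, |C_G(q)| = |G| / |conj. class of q| = 20 / 5 = 4.
The 4 elements commuting with q are {e, p⁵, q, p⁵q}.

Answer: {e, p⁵, q, p⁵q}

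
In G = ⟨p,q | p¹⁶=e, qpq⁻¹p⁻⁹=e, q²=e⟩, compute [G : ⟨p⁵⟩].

First find ord(p⁵) by computing successive powers:
  (p⁵)¹ = p⁵, (p⁵)² = p¹⁰, (p⁵)³ = p¹⁵, (p⁵)⁴ = p⁴, (p⁵)⁵ = p⁹, (p⁵)⁶ = p¹⁴, (p⁵)⁷ = p³, (p⁵)⁸ = p⁸, (p⁵)⁹ = p¹³, (p⁵)¹⁰ = p², (p⁵)¹¹ = p⁷, (p⁵)¹² = p¹², (p⁵)¹³ = p, (p⁵)¹⁴ = p⁶, (p⁵)¹⁵ = p¹¹, (p⁵)¹⁶ = e.
So |⟨p⁵⟩| = ord(p⁵) = 16. With |G| = 32, by Lagrange [G : ⟨p⁵⟩] = 32/16 = 2.

Answer: 2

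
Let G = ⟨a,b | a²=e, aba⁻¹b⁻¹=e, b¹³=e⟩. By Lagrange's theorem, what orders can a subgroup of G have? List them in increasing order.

|G| = 26 = 2 · 13. By Lagrange's theorem the order of any subgroup divides 26; the divisors of 26 are 1, 2, 13, 26.

Answer: 1, 2, 13, 26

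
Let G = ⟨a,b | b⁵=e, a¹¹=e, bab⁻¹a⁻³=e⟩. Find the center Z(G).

An element z ∈ Z(G) iff z commutes with every generator.
For example e is central: e·a = a = a·e; e·b = b = b·e.
Whereas a ∉ Z(G) since a·b = ab ≠ a³b = b·a.
Checking each of the 55 elements this way gives Z(G) = {e}, of order 1.

Answer: {e}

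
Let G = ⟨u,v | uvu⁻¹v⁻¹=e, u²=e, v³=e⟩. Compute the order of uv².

Compute successive powers until reaching e:
  (uv²)¹ = uv², (uv²)² = v, (uv²)³ = u, (uv²)⁴ = v², (uv²)⁵ = uv, (uv²)⁶ = e.
The smallest positive k with (uv²)ᵏ = e is 6.

Answer: 6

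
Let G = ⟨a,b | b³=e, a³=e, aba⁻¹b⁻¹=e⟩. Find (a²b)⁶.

Compute successive powers of (a²b), reducing at each step:
  (a²b)²: (a²b) · a² = ab;   (ab) · b = ab²
  (a²b)³: (ab²) · a² = b²;   (b²) · b = e
  (a²b)⁴: e · a² = a²;   (a²) · b = a²b
  (a²b)⁵: (a²b) · a² = ab;   (ab) · b = ab²
  (a²b)⁶: (ab²) · a² = b²;   (b²) · b = e

Answer: e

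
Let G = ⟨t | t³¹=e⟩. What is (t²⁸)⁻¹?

The order of (t²⁸) is 31 (smallest k with (t²⁸)ᵏ = e), so (t²⁸)⁻¹ = (t²⁸)³⁰ = t³.
Check: (t²⁸) · (t³) → (t²⁸) · t³ = e, giving e as required.

Answer: t³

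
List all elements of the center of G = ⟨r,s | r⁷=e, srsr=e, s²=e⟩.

An element z ∈ Z(G) iff z commutes with every generator.
For example e is central: e·r = r = r·e; e·s = s = s·e.
Whereas r ∉ Z(G) since r·s = rs ≠ r⁶s = s·r.
Checking each of the 14 elements this way gives Z(G) = {e}, of order 1.

Answer: {e}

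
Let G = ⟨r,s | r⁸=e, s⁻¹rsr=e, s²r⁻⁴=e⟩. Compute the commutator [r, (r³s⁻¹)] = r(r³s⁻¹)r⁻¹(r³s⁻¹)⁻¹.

[r, (r³s⁻¹)] = r·(r³s⁻¹)·r⁻¹·(r³s⁻¹)⁻¹.
  r · (r³s⁻¹) = s
  s · (r⁷) = rs
  (rs) · (r³s) = r²

Answer: r²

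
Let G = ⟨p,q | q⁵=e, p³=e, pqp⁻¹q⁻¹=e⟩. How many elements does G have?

Enumerate words in the generators, reducing via the relations: the distinct elements are
  {e, p, q, pq, p², q², q³, q⁴, pq², pq³, pq⁴, p²q, p²q², p²q³, p²q⁴}.
No further products give new elements, so |G| = 15.

Answer: 15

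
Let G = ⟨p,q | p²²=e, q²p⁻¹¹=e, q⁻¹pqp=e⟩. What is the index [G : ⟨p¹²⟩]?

First find ord(p¹²) by computing successive powers:
  (p¹²)¹ = p¹², (p¹²)² = p², (p¹²)³ = p¹⁴, (p¹²)⁴ = p⁴, (p¹²)⁵ = p¹⁶, (p¹²)⁶ = p⁶, (p¹²)⁷ = p¹⁸, (p¹²)⁸ = p⁸, (p¹²)⁹ = p²⁰, (p¹²)¹⁰ = p¹⁰, (p¹²)¹¹ = e.
So |⟨p¹²⟩| = ord(p¹²) = 11. With |G| = 44, by Lagrange [G : ⟨p¹²⟩] = 44/11 = 4.

Answer: 4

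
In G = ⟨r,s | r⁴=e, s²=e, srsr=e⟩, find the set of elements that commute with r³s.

⟨r³s⟩ ⊆ C_G(r³s) since powers of r³s commute with r³s; so |C_G(r³s)| ≥ |⟨r³s⟩| = 2.
By orbit–stabilizer, |C_G(r³s)| = |G| / |conj. class of r³s| = 8 / 2 = 4.
The 4 elements commuting with r³s are {e, r², r³s, rs}.

Answer: {e, r², r³s, rs}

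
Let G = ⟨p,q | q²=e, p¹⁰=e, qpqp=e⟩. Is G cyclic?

Every cyclic group is abelian. But p·q = pq while q·p = p⁹q, so p·q ≠ q·p and G is not abelian. Hence G is not cyclic.

Answer: No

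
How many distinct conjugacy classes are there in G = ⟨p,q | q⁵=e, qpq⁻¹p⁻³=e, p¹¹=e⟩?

The conjugacy classes (representative and size) are:
  [e] (size 1), [p³] (size 5), [p⁶] (size 5), [p⁷q] (size 11), [p⁹q²] (size 11), [p⁷q³] (size 11), [p⁷q⁴] (size 11).
Class equation: 1 + 5 + 5 + 11 + 11 + 11 + 11 = 55 = |G|. So G has 7 conjugacy classes.

Answer: 7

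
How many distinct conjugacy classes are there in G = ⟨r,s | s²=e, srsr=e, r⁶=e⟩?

The conjugacy classes (representative and size) are:
  [e] (size 1), [r⁵] (size 2), [r⁴] (size 2), [r³] (size 1), [s] (size 3), [r³s] (size 3).
Class equation: 1 + 2 + 2 + 1 + 3 + 3 = 12 = |G|. So G has 6 conjugacy classes.

Answer: 6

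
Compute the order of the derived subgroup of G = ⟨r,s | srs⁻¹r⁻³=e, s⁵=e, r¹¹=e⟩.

G' = [G, G] is generated by all commutators. The generator-pair commutators are: [r, s] = r⁹.
The subgroup they normally generate is {e, r, r², r³, r⁴, r⁵, r⁶, r⁷, r⁸, r⁹, r¹⁰}, of order 11.
Check: |G/G'| = 55/11 = 5 is the order of the abelianisation.

Answer: 11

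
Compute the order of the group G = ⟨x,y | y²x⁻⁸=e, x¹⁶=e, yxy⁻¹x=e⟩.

Enumerate words in the generators, reducing via the relations: the distinct elements are
  {e, x, y, xy, x², x³, x⁴, x⁵, x⁶, x⁷, x⁸, x⁹, x²y, x³y, x¹², x¹³, x¹¹, x¹⁰, x¹⁴, x¹⁵, x⁴y, x⁵y, x⁶y, x⁷y, y⁻¹, xy⁻¹, x²y⁻¹, x³y⁻¹, x⁴y⁻¹, x⁵y⁻¹, x⁶y⁻¹, x⁷y⁻¹}.
No further products give new elements, so |G| = 32.

Answer: 32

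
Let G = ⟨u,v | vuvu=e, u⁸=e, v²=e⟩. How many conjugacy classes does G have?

The conjugacy classes (representative and size) are:
  [e] (size 1), [u] (size 2), [u⁶] (size 2), [u³] (size 2), [u⁴] (size 1), [v] (size 4), [u⁵v] (size 4).
Class equation: 1 + 2 + 2 + 2 + 1 + 4 + 4 = 16 = |G|. So G has 7 conjugacy classes.

Answer: 7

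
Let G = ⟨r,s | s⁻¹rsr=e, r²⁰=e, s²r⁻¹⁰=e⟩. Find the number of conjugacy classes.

The conjugacy classes (representative and size) are:
  [e] (size 1), [r] (size 2), [r²] (size 2), [r³] (size 2), [r⁴] (size 2), [r⁵] (size 2), [r¹⁴] (size 2), [r⁷] (size 2), [r⁸] (size 2), [r¹¹] (size 2), [r¹⁰] (size 1), [r²s⁻¹] (size 10), [r⁹s] (size 10).
Class equation: 1 + 2 + 2 + 2 + 2 + 2 + 2 + 2 + 2 + 2 + 1 + 10 + 10 = 40 = |G|. So G has 13 conjugacy classes.

Answer: 13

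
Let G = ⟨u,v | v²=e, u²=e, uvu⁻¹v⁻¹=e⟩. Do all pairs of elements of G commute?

Each pair of generators commutes: u·v = uv = v·u. Since the generators pairwise commute, every element of G commutes with every other, so G is abelian.

Answer: Yes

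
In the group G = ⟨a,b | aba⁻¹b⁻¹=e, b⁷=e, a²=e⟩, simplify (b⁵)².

Compute successive powers of (b⁵), reducing at each step:
  (b⁵)²: (b⁵) · b⁵ = b³

Answer: b³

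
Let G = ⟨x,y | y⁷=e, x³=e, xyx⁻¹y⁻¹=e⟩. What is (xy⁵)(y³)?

Compute (xy⁵) · (y³) by multiplying left to right and reducing via the relations at each step:
  (xy⁵) · y³ = xy

Answer: xy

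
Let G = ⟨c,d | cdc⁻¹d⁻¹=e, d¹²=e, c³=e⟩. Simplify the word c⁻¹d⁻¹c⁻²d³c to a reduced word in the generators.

Multiply left to right, reducing at each step:
  (c²) · d⁻¹ = c²d¹¹
  (c²d¹¹) · c⁻² = d¹¹
  (d¹¹) · d³ = d²
  (d²) · c = cd²

Answer: cd²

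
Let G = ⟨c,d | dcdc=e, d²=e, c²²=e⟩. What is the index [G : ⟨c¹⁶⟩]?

First find ord(c¹⁶) by computing successive powers:
  (c¹⁶)¹ = c¹⁶, (c¹⁶)² = c¹⁰, (c¹⁶)³ = c⁴, (c¹⁶)⁴ = c²⁰, (c¹⁶)⁵ = c¹⁴, (c¹⁶)⁶ = c⁸, (c¹⁶)⁷ = c², (c¹⁶)⁸ = c¹⁸, (c¹⁶)⁹ = c¹², (c¹⁶)¹⁰ = c⁶, (c¹⁶)¹¹ = e.
So |⟨c¹⁶⟩| = ord(c¹⁶) = 11. With |G| = 44, by Lagrange [G : ⟨c¹⁶⟩] = 44/11 = 4.

Answer: 4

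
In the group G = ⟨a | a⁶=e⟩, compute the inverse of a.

The order of a is 6 (smallest k with aᵏ = e), so a⁻¹ = a⁵ = a⁵.
Check: a · (a⁵) → a · a⁵ = e, giving e as required.

Answer: a⁵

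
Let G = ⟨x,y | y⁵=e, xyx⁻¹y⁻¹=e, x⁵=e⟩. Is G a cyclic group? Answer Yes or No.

|G| = 25, but the maximum element order in G is 5 < 25. No single element generates all of G, so G is not cyclic.

Answer: No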